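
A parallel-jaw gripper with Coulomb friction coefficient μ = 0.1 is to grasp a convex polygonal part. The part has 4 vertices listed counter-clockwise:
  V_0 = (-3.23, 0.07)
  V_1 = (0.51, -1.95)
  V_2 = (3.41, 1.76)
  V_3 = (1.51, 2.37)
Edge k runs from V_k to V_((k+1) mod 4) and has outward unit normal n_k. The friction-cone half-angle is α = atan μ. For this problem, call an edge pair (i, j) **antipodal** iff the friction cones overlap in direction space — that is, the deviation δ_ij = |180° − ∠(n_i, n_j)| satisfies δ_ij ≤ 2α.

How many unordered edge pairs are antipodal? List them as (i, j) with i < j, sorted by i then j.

α = atan 0.1 = 5.71°;  2α = 11.42°
n_0 = (-0.4752, -0.8799)
n_1 = (+0.7879, -0.6159)
n_2 = (+0.3057, +0.9521)
n_3 = (-0.4366, +0.8997)
  (0,1): δ = 99.64°  ·
  (0,2): δ = 10.57°  ✓
  (0,3): δ = 54.26°  ·
  (1,2): δ = 69.79°  ·
  (1,3): δ = 26.10°  ·
  (2,3): δ = 136.32°  ·
antipodal pairs: 1

count = 1; pairs: (0,2)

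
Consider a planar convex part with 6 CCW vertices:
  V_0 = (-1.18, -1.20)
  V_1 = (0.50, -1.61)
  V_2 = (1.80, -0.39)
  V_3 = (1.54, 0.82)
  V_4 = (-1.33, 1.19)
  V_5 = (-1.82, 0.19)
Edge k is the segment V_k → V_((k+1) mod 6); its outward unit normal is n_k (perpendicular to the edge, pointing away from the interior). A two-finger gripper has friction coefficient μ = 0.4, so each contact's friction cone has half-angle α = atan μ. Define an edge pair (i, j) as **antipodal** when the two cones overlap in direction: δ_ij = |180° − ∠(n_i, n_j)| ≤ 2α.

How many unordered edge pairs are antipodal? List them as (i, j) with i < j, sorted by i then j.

α = atan 0.4 = 21.80°;  2α = 43.60°
n_0 = (-0.2371, -0.9715)
n_1 = (+0.6843, -0.7292)
n_2 = (+0.9777, +0.2101)
n_3 = (+0.1279, +0.9918)
n_4 = (-0.8980, +0.4400)
n_5 = (-0.9083, -0.4182)
  (0,1): δ = 123.10°  ·
  (0,2): δ = 64.16°  ·
  (0,3): δ = 6.37°  ✓
  (0,4): δ = 77.61°  ·
  (0,5): δ = 128.44°  ·
  (1,2): δ = 121.05°  ·
  (1,3): δ = 50.53°  ·
  (1,4): δ = 20.71°  ✓
  (1,5): δ = 71.54°  ·
  (2,3): δ = 109.47°  ·
  (2,4): δ = 38.23°  ✓
  (2,5): δ = 12.60°  ✓
  (3,4): δ = 108.76°  ·
  (3,5): δ = 57.93°  ·
  (4,5): δ = 129.17°  ·
antipodal pairs: 4

count = 4; pairs: (0,3), (1,4), (2,4), (2,5)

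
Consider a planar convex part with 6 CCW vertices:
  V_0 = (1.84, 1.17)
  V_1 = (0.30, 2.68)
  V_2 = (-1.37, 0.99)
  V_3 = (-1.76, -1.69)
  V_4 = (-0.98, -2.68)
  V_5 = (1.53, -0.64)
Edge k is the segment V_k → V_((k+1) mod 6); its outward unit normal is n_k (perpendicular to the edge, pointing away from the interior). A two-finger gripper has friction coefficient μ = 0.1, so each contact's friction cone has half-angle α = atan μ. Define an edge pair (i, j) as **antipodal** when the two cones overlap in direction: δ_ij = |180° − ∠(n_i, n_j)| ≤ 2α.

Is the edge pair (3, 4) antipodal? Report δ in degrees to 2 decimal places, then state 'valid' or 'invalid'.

δ = 89.13°, invalid

α = atan 0.1 = 5.71°;  2α = 11.42°
edge 3: e_3 = (+0.78, -0.99);  n_3 = (-0.7855, -0.6189)
edge 4: e_4 = (+2.51, +2.04);  n_4 = (+0.6307, -0.7760)
∠(n_3, n_4) = 90.87°
δ = |180° − 90.87°| = 89.13°
89.13° > 2α = 11.42°  →  invalid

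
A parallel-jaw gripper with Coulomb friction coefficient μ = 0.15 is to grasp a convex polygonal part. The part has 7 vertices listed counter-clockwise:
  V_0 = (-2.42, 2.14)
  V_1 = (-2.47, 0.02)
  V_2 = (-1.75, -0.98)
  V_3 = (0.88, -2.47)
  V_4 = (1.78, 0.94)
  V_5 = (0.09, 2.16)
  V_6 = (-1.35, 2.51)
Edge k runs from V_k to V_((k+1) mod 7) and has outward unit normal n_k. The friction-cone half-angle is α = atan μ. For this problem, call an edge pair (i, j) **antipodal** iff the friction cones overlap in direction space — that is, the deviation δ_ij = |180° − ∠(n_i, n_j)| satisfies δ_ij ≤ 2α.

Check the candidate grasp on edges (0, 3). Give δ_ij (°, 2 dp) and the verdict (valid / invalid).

α = atan 0.15 = 8.53°;  2α = 17.06°
edge 0: e_0 = (-0.05, -2.12);  n_0 = (-0.9997, +0.0236)
edge 3: e_3 = (+0.90, +3.41);  n_3 = (+0.9669, -0.2552)
∠(n_0, n_3) = 166.57°
δ = |180° − 166.57°| = 13.43°
13.43° ≤ 2α = 17.06°  →  valid

δ = 13.43°, valid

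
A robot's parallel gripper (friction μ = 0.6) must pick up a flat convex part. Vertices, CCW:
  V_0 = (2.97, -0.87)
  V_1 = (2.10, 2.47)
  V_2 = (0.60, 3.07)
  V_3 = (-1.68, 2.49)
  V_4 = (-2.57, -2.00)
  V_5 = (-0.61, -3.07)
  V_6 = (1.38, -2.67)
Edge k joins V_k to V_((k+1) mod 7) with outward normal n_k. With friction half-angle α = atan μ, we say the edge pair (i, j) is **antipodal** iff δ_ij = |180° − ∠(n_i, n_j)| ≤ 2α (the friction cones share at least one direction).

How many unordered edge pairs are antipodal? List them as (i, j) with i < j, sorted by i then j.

count = 8; pairs: (0,3), (0,4), (1,4), (1,5), (2,4), (2,5), (2,6), (3,6)

α = atan 0.6 = 30.96°;  2α = 61.93°
n_0 = (+0.9677, +0.2521)
n_1 = (+0.3714, +0.9285)
n_2 = (-0.2465, +0.9691)
n_3 = (-0.9809, +0.1944)
n_4 = (-0.4792, -0.8777)
n_5 = (+0.1971, -0.9804)
n_6 = (+0.7495, -0.6620)
  (0,1): δ = 126.40°  ·
  (0,2): δ = 90.33°  ·
  (0,3): δ = 25.81°  ✓
  (0,4): δ = 46.77°  ✓
  (0,5): δ = 86.77°  ·
  (0,6): δ = 123.94°  ·
  (1,2): δ = 143.93°  ·
  (1,3): δ = 79.41°  ·
  (1,4): δ = 6.83°  ✓
  (1,5): δ = 33.17°  ✓
  (1,6): δ = 70.35°  ·
  (2,3): δ = 115.48°  ·
  (2,4): δ = 42.90°  ✓
  (2,5): δ = 2.91°  ✓
  (2,6): δ = 34.27°  ✓
  (3,4): δ = 107.42°  ·
  (3,5): δ = 67.42°  ·
  (3,6): δ = 30.24°  ✓
  (4,5): δ = 140.00°  ·
  (4,6): δ = 102.82°  ·
  (5,6): δ = 142.82°  ·
antipodal pairs: 8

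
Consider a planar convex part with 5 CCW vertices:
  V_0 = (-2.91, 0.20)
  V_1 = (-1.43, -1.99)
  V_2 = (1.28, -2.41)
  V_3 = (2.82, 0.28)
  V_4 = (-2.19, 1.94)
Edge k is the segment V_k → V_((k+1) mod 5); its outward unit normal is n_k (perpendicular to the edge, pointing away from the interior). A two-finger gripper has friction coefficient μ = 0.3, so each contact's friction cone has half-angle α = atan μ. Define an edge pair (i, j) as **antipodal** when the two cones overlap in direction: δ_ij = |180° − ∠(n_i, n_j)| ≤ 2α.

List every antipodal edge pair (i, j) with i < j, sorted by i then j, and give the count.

α = atan 0.3 = 16.70°;  2α = 33.40°
n_0 = (-0.8285, -0.5599)
n_1 = (-0.1532, -0.9882)
n_2 = (+0.8678, -0.4968)
n_3 = (+0.3145, +0.9493)
n_4 = (-0.9240, +0.3824)
  (0,1): δ = 132.86°  ·
  (0,2): δ = 63.84°  ·
  (0,3): δ = 37.62°  ·
  (0,4): δ = 123.47°  ·
  (1,2): δ = 110.98°  ·
  (1,3): δ = 9.52°  ✓
  (1,4): δ = 76.33°  ·
  (2,3): δ = 78.54°  ·
  (2,4): δ = 7.31°  ✓
  (3,4): δ = 94.15°  ·
antipodal pairs: 2

count = 2; pairs: (1,3), (2,4)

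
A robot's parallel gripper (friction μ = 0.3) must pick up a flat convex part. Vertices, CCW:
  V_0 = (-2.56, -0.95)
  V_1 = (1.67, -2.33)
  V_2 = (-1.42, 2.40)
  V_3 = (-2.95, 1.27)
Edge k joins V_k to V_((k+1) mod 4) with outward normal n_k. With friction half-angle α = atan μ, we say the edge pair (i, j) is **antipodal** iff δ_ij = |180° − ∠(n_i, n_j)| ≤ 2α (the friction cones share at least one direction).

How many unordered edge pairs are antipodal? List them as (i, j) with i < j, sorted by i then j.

α = atan 0.3 = 16.70°;  2α = 33.40°
n_0 = (-0.3102, -0.9507)
n_1 = (+0.8372, +0.5469)
n_2 = (-0.5941, +0.8044)
n_3 = (-0.9849, -0.1730)
  (0,1): δ = 38.78°  ·
  (0,2): δ = 54.52°  ·
  (0,3): δ = 118.03°  ·
  (1,2): δ = 86.71°  ·
  (1,3): δ = 23.19°  ✓
  (2,3): δ = 116.48°  ·
antipodal pairs: 1

count = 1; pairs: (1,3)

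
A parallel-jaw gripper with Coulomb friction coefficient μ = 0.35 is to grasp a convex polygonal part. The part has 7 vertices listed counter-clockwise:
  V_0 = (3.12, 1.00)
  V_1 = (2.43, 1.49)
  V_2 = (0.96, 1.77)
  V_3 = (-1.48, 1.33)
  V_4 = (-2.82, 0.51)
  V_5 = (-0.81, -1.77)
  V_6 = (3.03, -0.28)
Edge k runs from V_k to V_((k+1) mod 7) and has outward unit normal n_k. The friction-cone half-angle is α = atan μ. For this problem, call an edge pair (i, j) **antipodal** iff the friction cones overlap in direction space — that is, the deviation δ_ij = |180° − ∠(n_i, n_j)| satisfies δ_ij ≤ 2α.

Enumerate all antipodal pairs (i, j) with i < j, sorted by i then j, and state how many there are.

α = atan 0.35 = 19.29°;  2α = 38.58°
n_0 = (+0.5790, +0.8153)
n_1 = (+0.1871, +0.9823)
n_2 = (-0.1775, +0.9841)
n_3 = (-0.5220, +0.8530)
n_4 = (-0.7501, -0.6613)
n_5 = (+0.3617, -0.9323)
n_6 = (+0.9975, -0.0701)
  (0,1): δ = 155.40°  ·
  (0,2): δ = 134.40°  ·
  (0,3): δ = 113.16°  ·
  (0,4): δ = 13.22°  ✓
  (0,5): δ = 56.59°  ·
  (0,6): δ = 121.36°  ·
  (1,2): δ = 158.99°  ·
  (1,3): δ = 137.75°  ·
  (1,4): δ = 37.82°  ✓
  (1,5): δ = 31.99°  ✓
  (1,6): δ = 96.76°  ·
  (2,3): δ = 158.76°  ·
  (2,4): δ = 58.82°  ·
  (2,5): δ = 10.99°  ✓
  (2,6): δ = 75.76°  ·
  (3,4): δ = 80.07°  ·
  (3,5): δ = 10.26°  ✓
  (3,6): δ = 54.51°  ·
  (4,5): δ = 110.19°  ·
  (4,6): δ = 45.42°  ·
  (5,6): δ = 115.23°  ·
antipodal pairs: 5

count = 5; pairs: (0,4), (1,4), (1,5), (2,5), (3,5)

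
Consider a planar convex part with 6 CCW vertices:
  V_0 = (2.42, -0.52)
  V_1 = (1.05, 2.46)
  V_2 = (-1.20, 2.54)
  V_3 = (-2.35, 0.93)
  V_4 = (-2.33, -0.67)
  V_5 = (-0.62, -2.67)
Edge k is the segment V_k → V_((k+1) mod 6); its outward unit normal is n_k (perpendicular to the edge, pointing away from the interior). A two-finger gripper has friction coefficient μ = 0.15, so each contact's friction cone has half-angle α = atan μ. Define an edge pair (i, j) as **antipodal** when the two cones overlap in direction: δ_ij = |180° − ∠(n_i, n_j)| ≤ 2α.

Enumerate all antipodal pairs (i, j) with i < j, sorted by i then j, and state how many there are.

count = 1; pairs: (0,4)

α = atan 0.15 = 8.53°;  2α = 17.06°
n_0 = (+0.9086, +0.4177)
n_1 = (+0.0355, +0.9994)
n_2 = (-0.8137, +0.5812)
n_3 = (-0.9999, -0.0125)
n_4 = (-0.7601, -0.6499)
n_5 = (+0.5774, -0.8164)
  (0,1): δ = 116.73°  ·
  (0,2): δ = 60.23°  ·
  (0,3): δ = 23.97°  ·
  (0,4): δ = 15.84°  ✓
  (0,5): δ = 100.58°  ·
  (1,2): δ = 123.50°  ·
  (1,3): δ = 87.25°  ·
  (1,4): δ = 47.43°  ·
  (1,5): δ = 37.31°  ·
  (2,3): δ = 143.75°  ·
  (2,4): δ = 103.93°  ·
  (2,5): δ = 19.19°  ·
  (3,4): δ = 140.19°  ·
  (3,5): δ = 55.45°  ·
  (4,5): δ = 95.26°  ·
antipodal pairs: 1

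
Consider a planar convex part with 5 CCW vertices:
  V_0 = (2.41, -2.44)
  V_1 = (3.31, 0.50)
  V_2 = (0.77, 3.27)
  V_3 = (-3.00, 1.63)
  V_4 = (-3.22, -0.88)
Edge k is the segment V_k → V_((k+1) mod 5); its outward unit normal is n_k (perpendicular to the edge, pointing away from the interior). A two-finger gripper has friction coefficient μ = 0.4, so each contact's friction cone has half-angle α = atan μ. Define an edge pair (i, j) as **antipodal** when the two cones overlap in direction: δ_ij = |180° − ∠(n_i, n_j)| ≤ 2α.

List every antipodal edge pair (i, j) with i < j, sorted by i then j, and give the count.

count = 3; pairs: (0,3), (1,4), (2,4)

α = atan 0.4 = 21.80°;  2α = 43.60°
n_0 = (+0.9562, -0.2927)
n_1 = (+0.7370, +0.6758)
n_2 = (-0.3989, +0.9170)
n_3 = (-0.9962, +0.0873)
n_4 = (-0.2670, -0.9637)
  (0,1): δ = 120.46°  ·
  (0,2): δ = 49.47°  ·
  (0,3): δ = 12.01°  ✓
  (0,4): δ = 91.53°  ·
  (1,2): δ = 109.01°  ·
  (1,3): δ = 47.53°  ·
  (1,4): δ = 31.99°  ✓
  (2,3): δ = 118.52°  ·
  (2,4): δ = 39.00°  ✓
  (3,4): δ = 100.48°  ·
antipodal pairs: 3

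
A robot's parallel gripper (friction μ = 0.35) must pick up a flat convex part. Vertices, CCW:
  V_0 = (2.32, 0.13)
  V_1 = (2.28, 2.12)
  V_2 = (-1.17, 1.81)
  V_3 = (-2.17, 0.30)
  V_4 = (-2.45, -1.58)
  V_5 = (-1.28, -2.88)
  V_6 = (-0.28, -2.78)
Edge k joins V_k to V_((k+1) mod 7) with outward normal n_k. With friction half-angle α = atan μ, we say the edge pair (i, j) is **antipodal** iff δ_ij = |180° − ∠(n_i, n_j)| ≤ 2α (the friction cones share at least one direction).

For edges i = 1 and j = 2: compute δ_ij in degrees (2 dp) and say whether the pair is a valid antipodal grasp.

α = atan 0.35 = 19.29°;  2α = 38.58°
edge 1: e_1 = (-3.45, -0.31);  n_1 = (-0.0895, +0.9960)
edge 2: e_2 = (-1.00, -1.51);  n_2 = (-0.8337, +0.5521)
∠(n_1, n_2) = 51.35°
δ = |180° − 51.35°| = 128.65°
128.65° > 2α = 38.58°  →  invalid

δ = 128.65°, invalid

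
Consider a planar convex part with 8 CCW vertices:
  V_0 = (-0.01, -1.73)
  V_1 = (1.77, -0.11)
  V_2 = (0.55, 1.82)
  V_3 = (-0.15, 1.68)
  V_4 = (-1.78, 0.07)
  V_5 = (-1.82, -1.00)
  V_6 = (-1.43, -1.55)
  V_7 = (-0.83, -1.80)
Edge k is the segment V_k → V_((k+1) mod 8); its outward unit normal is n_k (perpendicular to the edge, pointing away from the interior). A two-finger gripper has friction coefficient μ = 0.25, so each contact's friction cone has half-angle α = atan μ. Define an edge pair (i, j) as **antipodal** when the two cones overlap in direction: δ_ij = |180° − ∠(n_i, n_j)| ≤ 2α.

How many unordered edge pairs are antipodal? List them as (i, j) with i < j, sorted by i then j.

α = atan 0.25 = 14.04°;  2α = 28.07°
n_0 = (+0.6731, -0.7396)
n_1 = (+0.8453, +0.5343)
n_2 = (-0.1961, +0.9806)
n_3 = (-0.7027, +0.7115)
n_4 = (-0.9993, +0.0374)
n_5 = (-0.8157, -0.5784)
n_6 = (-0.3846, -0.9231)
n_7 = (+0.0851, -0.9964)
  (0,1): δ = 100.01°  ·
  (0,2): δ = 31.00°  ·
  (0,3): δ = 2.34°  ✓
  (0,4): δ = 45.55°  ·
  (0,5): δ = 83.03°  ·
  (0,6): δ = 115.07°  ·
  (0,7): δ = 142.57°  ·
  (1,2): δ = 110.99°  ·
  (1,3): δ = 77.65°  ·
  (1,4): δ = 34.44°  ·
  (1,5): δ = 3.04°  ✓
  (1,6): δ = 35.08°  ·
  (1,7): δ = 62.58°  ·
  (2,3): δ = 146.66°  ·
  (2,4): δ = 103.45°  ·
  (2,5): δ = 65.97°  ·
  (2,6): δ = 33.93°  ·
  (2,7): δ = 6.43°  ✓
  (3,4): δ = 136.79°  ·
  (3,5): δ = 99.31°  ·
  (3,6): δ = 67.27°  ·
  (3,7): δ = 39.77°  ·
  (4,5): δ = 142.52°  ·
  (4,6): δ = 110.48°  ·
  (4,7): δ = 82.98°  ·
  (5,6): δ = 147.96°  ·
  (5,7): δ = 120.46°  ·
  (6,7): δ = 152.50°  ·
antipodal pairs: 3

count = 3; pairs: (0,3), (1,5), (2,7)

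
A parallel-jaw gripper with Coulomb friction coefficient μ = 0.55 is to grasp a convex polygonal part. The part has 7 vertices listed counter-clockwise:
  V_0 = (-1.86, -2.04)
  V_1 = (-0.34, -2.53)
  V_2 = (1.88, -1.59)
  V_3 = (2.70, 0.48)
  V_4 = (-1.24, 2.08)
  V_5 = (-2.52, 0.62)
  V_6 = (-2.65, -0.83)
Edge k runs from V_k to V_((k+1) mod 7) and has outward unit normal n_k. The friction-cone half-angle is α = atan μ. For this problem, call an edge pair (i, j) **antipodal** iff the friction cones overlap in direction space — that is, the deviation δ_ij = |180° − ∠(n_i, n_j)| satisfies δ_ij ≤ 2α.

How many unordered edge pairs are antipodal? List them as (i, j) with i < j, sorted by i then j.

count = 7; pairs: (0,3), (1,3), (1,4), (2,4), (2,5), (2,6), (3,6)

α = atan 0.55 = 28.81°;  2α = 57.62°
n_0 = (-0.3068, -0.9518)
n_1 = (+0.3899, -0.9209)
n_2 = (+0.9297, -0.3683)
n_3 = (+0.3763, +0.9265)
n_4 = (-0.7519, +0.6592)
n_5 = (-0.9960, +0.0893)
n_6 = (-0.8373, -0.5467)
  (0,1): δ = 139.18°  ·
  (0,2): δ = 93.74°  ·
  (0,3): δ = 4.23°  ✓
  (0,4): δ = 66.63°  ·
  (0,5): δ = 102.74°  ·
  (0,6): δ = 141.01°  ·
  (1,2): δ = 134.56°  ·
  (1,3): δ = 45.05°  ✓
  (1,4): δ = 25.81°  ✓
  (1,5): δ = 61.93°  ·
  (1,6): δ = 100.19°  ·
  (2,3): δ = 90.49°  ·
  (2,4): δ = 19.63°  ✓
  (2,5): δ = 16.49°  ✓
  (2,6): δ = 54.75°  ✓
  (3,4): δ = 109.14°  ·
  (3,5): δ = 73.02°  ·
  (3,6): δ = 34.76°  ✓
  (4,5): δ = 143.88°  ·
  (4,6): δ = 105.62°  ·
  (5,6): δ = 141.74°  ·
antipodal pairs: 7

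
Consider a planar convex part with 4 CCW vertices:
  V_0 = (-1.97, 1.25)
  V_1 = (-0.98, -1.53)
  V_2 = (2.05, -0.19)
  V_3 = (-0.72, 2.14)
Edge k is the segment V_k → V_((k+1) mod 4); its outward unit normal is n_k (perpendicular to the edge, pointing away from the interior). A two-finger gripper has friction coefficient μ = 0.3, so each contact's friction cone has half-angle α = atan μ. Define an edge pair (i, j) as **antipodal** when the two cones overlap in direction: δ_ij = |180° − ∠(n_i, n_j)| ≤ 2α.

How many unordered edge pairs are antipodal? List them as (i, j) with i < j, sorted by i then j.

α = atan 0.3 = 16.70°;  2α = 33.40°
n_0 = (-0.9420, -0.3355)
n_1 = (+0.4045, -0.9146)
n_2 = (+0.6437, +0.7653)
n_3 = (-0.5800, +0.8146)
  (0,1): δ = 85.74°  ·
  (0,2): δ = 30.33°  ✓
  (0,3): δ = 105.85°  ·
  (1,2): δ = 63.93°  ·
  (1,3): δ = 11.59°  ✓
  (2,3): δ = 104.48°  ·
antipodal pairs: 2

count = 2; pairs: (0,2), (1,3)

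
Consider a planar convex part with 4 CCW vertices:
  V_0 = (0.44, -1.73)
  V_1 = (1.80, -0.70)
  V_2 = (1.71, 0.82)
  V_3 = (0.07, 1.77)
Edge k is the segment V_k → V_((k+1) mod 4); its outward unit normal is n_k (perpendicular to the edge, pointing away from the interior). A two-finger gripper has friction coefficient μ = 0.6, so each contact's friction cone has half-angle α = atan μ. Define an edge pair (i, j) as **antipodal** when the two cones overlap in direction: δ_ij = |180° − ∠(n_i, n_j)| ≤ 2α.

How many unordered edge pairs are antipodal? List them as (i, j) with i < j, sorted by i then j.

count = 3; pairs: (0,3), (1,3), (2,3)

α = atan 0.6 = 30.96°;  2α = 61.93°
n_0 = (+0.6037, -0.7972)
n_1 = (+0.9983, +0.0591)
n_2 = (+0.5012, +0.8653)
n_3 = (-0.9945, -0.1051)
  (0,1): δ = 123.75°  ·
  (0,2): δ = 67.22°  ·
  (0,3): δ = 58.90°  ✓
  (1,2): δ = 123.47°  ·
  (1,3): δ = 2.65°  ✓
  (2,3): δ = 53.88°  ✓
antipodal pairs: 3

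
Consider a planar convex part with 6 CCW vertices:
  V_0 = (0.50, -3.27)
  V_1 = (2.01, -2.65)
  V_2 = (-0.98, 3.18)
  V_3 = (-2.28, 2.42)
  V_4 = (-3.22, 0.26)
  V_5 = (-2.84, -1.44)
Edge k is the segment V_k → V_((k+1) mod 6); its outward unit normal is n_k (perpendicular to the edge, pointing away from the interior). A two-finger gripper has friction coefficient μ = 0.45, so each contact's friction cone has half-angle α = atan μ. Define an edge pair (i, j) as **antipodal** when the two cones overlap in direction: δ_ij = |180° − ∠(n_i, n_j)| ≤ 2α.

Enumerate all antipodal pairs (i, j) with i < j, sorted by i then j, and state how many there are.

count = 4; pairs: (0,2), (0,3), (1,4), (1,5)

α = atan 0.45 = 24.23°;  2α = 48.46°
n_0 = (+0.3798, -0.9251)
n_1 = (+0.8898, +0.4563)
n_2 = (-0.5047, +0.8633)
n_3 = (-0.9169, +0.3990)
n_4 = (-0.9759, -0.2181)
n_5 = (-0.4805, -0.8770)
  (0,1): δ = 85.17°  ·
  (0,2): δ = 7.99°  ✓
  (0,3): δ = 44.16°  ✓
  (0,4): δ = 80.28°  ·
  (0,5): δ = 128.96°  ·
  (1,2): δ = 86.84°  ·
  (1,3): δ = 50.67°  ·
  (1,4): δ = 14.55°  ✓
  (1,5): δ = 34.13°  ✓
  (2,3): δ = 143.83°  ·
  (2,4): δ = 107.71°  ·
  (2,5): δ = 59.03°  ·
  (3,4): δ = 143.88°  ·
  (3,5): δ = 95.20°  ·
  (4,5): δ = 131.32°  ·
antipodal pairs: 4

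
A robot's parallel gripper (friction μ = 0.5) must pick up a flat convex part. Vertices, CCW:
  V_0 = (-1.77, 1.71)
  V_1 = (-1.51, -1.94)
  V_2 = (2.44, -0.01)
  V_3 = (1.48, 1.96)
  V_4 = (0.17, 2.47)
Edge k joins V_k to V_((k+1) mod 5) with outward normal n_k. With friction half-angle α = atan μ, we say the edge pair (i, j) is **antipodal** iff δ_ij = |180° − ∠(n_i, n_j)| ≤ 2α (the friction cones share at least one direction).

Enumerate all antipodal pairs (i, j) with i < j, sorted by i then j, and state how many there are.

count = 3; pairs: (0,2), (1,3), (1,4)

α = atan 0.5 = 26.57°;  2α = 53.13°
n_0 = (-0.9975, -0.0711)
n_1 = (+0.4390, -0.8985)
n_2 = (+0.8989, +0.4381)
n_3 = (+0.3628, +0.9319)
n_4 = (-0.3648, +0.9311)
  (0,1): δ = 68.03°  ·
  (0,2): δ = 21.91°  ✓
  (0,3): δ = 64.65°  ·
  (0,4): δ = 107.32°  ·
  (1,2): δ = 90.06°  ·
  (1,3): δ = 47.31°  ✓
  (1,4): δ = 4.65°  ✓
  (2,3): δ = 137.25°  ·
  (2,4): δ = 94.59°  ·
  (3,4): δ = 137.34°  ·
antipodal pairs: 3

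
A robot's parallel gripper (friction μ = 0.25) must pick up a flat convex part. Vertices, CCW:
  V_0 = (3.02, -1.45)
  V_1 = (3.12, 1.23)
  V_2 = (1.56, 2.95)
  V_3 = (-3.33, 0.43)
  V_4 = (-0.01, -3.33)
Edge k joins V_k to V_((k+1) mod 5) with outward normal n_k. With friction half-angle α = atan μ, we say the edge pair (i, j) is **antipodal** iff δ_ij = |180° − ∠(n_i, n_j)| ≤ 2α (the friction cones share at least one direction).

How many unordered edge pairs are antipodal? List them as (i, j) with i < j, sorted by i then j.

α = atan 0.25 = 14.04°;  2α = 28.07°
n_0 = (+0.9993, -0.0373)
n_1 = (+0.7407, +0.6718)
n_2 = (-0.4581, +0.8889)
n_3 = (-0.7496, -0.6619)
n_4 = (+0.5272, -0.8497)
  (0,1): δ = 135.66°  ·
  (0,2): δ = 60.60°  ·
  (0,3): δ = 43.58°  ·
  (0,4): δ = 123.95°  ·
  (1,2): δ = 104.94°  ·
  (1,3): δ = 0.76°  ✓
  (1,4): δ = 79.61°  ·
  (2,3): δ = 75.82°  ·
  (2,4): δ = 4.55°  ✓
  (3,4): δ = 99.63°  ·
antipodal pairs: 2

count = 2; pairs: (1,3), (2,4)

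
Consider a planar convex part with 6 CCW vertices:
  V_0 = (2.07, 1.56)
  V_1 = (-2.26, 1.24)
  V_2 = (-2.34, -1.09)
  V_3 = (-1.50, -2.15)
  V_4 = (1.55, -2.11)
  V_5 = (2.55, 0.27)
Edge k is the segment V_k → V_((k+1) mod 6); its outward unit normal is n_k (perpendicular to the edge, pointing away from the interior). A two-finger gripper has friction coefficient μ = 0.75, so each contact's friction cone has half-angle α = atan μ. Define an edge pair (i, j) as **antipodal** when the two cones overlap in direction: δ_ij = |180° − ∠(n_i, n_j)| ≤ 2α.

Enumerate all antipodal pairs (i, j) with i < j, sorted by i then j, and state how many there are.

α = atan 0.75 = 36.87°;  2α = 73.74°
n_0 = (-0.0737, +0.9973)
n_1 = (-0.9994, +0.0343)
n_2 = (-0.7837, -0.6211)
n_3 = (+0.0131, -0.9999)
n_4 = (+0.9219, -0.3874)
n_5 = (+0.9372, +0.3487)
  (0,1): δ = 96.19°  ·
  (0,2): δ = 55.83°  ✓
  (0,3): δ = 3.48°  ✓
  (0,4): δ = 62.98°  ✓
  (0,5): δ = 106.18°  ·
  (1,2): δ = 139.64°  ·
  (1,3): δ = 87.28°  ·
  (1,4): δ = 20.82°  ✓
  (1,5): δ = 22.38°  ✓
  (2,3): δ = 127.64°  ·
  (2,4): δ = 61.19°  ✓
  (2,5): δ = 17.99°  ✓
  (3,4): δ = 113.54°  ·
  (3,5): δ = 70.34°  ✓
  (4,5): δ = 136.80°  ·
antipodal pairs: 8

count = 8; pairs: (0,2), (0,3), (0,4), (1,4), (1,5), (2,4), (2,5), (3,5)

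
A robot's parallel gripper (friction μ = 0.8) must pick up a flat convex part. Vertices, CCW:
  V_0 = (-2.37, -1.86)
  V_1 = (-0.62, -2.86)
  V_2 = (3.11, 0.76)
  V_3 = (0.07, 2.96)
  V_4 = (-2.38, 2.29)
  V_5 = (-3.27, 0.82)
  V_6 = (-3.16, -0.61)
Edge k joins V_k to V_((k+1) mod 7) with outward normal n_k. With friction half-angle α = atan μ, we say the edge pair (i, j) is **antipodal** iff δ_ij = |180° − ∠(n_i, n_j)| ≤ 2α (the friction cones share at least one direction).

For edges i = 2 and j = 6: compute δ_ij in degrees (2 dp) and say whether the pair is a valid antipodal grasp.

α = atan 0.8 = 38.66°;  2α = 77.32°
edge 2: e_2 = (-3.04, +2.20);  n_2 = (+0.5863, +0.8101)
edge 6: e_6 = (+0.79, -1.25);  n_6 = (-0.8453, -0.5342)
∠(n_2, n_6) = 158.19°
δ = |180° − 158.19°| = 21.81°
21.81° ≤ 2α = 77.32°  →  valid

δ = 21.81°, valid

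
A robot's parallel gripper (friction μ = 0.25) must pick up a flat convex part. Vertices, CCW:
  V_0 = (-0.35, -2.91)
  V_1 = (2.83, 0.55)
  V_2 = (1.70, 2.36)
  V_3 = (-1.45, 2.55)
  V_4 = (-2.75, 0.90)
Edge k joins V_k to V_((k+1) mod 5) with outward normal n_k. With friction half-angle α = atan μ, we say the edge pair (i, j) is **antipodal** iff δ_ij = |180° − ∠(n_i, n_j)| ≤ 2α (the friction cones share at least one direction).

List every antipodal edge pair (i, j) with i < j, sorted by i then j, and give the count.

α = atan 0.25 = 14.04°;  2α = 28.07°
n_0 = (+0.7363, -0.6767)
n_1 = (+0.8483, +0.5296)
n_2 = (+0.0602, +0.9982)
n_3 = (-0.7855, +0.6189)
n_4 = (-0.8461, -0.5330)
  (0,1): δ = 105.44°  ·
  (0,2): δ = 50.87°  ·
  (0,3): δ = 4.35°  ✓
  (0,4): δ = 74.79°  ·
  (1,2): δ = 125.43°  ·
  (1,3): δ = 70.21°  ·
  (1,4): δ = 0.23°  ✓
  (2,3): δ = 124.78°  ·
  (2,4): δ = 54.34°  ·
  (3,4): δ = 109.56°  ·
antipodal pairs: 2

count = 2; pairs: (0,3), (1,4)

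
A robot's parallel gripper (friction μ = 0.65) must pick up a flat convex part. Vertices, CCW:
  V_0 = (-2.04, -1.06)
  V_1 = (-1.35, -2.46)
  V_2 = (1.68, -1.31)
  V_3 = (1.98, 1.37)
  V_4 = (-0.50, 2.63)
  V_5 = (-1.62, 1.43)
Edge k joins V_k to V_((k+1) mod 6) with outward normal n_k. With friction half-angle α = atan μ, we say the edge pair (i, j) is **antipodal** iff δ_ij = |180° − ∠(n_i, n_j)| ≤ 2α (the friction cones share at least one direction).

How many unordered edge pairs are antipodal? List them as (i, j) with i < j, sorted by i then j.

count = 7; pairs: (0,2), (0,3), (1,3), (1,4), (1,5), (2,4), (2,5)

α = atan 0.65 = 33.02°;  2α = 66.05°
n_0 = (-0.8970, -0.4421)
n_1 = (+0.3548, -0.9349)
n_2 = (+0.9938, -0.1112)
n_3 = (+0.4530, +0.8915)
n_4 = (-0.7311, +0.6823)
n_5 = (-0.9861, +0.1663)
  (0,1): δ = 95.45°  ·
  (0,2): δ = 32.62°  ✓
  (0,3): δ = 36.83°  ✓
  (0,4): δ = 110.74°  ·
  (0,5): δ = 144.19°  ·
  (1,2): δ = 117.17°  ·
  (1,3): δ = 47.72°  ✓
  (1,4): δ = 26.19°  ✓
  (1,5): δ = 59.64°  ✓
  (2,3): δ = 110.55°  ·
  (2,4): δ = 36.64°  ✓
  (2,5): δ = 3.19°  ✓
  (3,4): δ = 106.09°  ·
  (3,5): δ = 72.64°  ·
  (4,5): δ = 146.55°  ·
antipodal pairs: 7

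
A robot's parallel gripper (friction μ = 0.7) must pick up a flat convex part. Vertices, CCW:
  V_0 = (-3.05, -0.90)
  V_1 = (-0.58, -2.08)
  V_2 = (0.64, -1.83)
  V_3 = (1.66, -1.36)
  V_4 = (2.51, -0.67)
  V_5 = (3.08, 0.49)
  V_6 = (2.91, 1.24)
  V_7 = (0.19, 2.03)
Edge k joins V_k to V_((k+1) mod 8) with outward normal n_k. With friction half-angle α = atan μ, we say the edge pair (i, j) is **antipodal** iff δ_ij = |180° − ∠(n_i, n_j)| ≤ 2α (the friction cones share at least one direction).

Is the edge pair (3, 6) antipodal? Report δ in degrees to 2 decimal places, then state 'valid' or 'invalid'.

δ = 55.26°, valid

α = atan 0.7 = 34.99°;  2α = 69.98°
edge 3: e_3 = (+0.85, +0.69);  n_3 = (+0.6302, -0.7764)
edge 6: e_6 = (-2.72, +0.79);  n_6 = (+0.2789, +0.9603)
∠(n_3, n_6) = 124.74°
δ = |180° − 124.74°| = 55.26°
55.26° ≤ 2α = 69.98°  →  valid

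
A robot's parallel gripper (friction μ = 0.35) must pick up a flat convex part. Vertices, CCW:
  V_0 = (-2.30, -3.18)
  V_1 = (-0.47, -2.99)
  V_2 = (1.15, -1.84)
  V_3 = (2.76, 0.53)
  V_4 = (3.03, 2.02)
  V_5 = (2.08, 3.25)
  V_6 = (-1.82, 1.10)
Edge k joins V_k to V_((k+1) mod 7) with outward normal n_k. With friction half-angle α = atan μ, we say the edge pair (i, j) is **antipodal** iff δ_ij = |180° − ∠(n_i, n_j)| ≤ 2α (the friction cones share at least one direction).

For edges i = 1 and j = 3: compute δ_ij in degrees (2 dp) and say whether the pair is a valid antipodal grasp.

δ = 135.64°, invalid

α = atan 0.35 = 19.29°;  2α = 38.58°
edge 1: e_1 = (+1.62, +1.15);  n_1 = (+0.5789, -0.8154)
edge 3: e_3 = (+0.27, +1.49);  n_3 = (+0.9840, -0.1783)
∠(n_1, n_3) = 44.36°
δ = |180° − 44.36°| = 135.64°
135.64° > 2α = 38.58°  →  invalid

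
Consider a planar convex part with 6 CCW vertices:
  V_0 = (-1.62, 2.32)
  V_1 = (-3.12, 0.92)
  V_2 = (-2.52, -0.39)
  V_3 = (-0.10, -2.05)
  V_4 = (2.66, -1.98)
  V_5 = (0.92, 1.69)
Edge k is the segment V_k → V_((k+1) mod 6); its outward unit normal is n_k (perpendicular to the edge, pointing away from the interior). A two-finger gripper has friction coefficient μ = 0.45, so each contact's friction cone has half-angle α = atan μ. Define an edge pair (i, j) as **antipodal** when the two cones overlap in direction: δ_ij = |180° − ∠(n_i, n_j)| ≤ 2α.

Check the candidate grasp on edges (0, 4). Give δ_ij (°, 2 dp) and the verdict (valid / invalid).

δ = 72.34°, invalid

α = atan 0.45 = 24.23°;  2α = 48.46°
edge 0: e_0 = (-1.50, -1.40);  n_0 = (-0.6823, +0.7311)
edge 4: e_4 = (-1.74, +3.67);  n_4 = (+0.9036, +0.4284)
∠(n_0, n_4) = 107.66°
δ = |180° − 107.66°| = 72.34°
72.34° > 2α = 48.46°  →  invalid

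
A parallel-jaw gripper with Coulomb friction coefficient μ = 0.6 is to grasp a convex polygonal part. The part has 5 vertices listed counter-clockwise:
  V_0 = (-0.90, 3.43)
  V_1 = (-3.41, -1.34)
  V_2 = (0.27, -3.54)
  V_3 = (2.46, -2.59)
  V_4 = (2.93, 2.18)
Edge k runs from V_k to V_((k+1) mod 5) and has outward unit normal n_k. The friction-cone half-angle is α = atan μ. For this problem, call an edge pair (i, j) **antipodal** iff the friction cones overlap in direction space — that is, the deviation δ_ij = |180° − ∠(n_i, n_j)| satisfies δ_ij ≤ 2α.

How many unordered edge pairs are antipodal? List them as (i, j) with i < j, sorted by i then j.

count = 4; pairs: (0,2), (0,3), (1,4), (2,4)

α = atan 0.6 = 30.96°;  2α = 61.93°
n_0 = (-0.8850, +0.4657)
n_1 = (-0.5131, -0.8583)
n_2 = (+0.3980, -0.9174)
n_3 = (+0.9952, -0.0981)
n_4 = (+0.3103, +0.9507)
  (0,1): δ = 93.12°  ·
  (0,2): δ = 38.80°  ✓
  (0,3): δ = 22.13°  ✓
  (0,4): δ = 99.68°  ·
  (1,2): δ = 125.68°  ·
  (1,3): δ = 64.76°  ·
  (1,4): δ = 12.80°  ✓
  (2,3): δ = 119.08°  ·
  (2,4): δ = 41.53°  ✓
  (3,4): δ = 102.45°  ·
antipodal pairs: 4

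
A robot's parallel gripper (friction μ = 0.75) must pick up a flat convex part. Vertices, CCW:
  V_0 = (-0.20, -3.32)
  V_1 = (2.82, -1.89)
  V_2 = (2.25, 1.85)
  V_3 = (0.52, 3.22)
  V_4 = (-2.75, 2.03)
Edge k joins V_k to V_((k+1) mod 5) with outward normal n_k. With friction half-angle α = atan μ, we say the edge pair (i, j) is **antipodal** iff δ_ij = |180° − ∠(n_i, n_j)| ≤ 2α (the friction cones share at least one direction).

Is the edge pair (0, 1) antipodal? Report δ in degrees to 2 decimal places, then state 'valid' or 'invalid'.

δ = 106.67°, invalid

α = atan 0.75 = 36.87°;  2α = 73.74°
edge 0: e_0 = (+3.02, +1.43);  n_0 = (+0.4280, -0.9038)
edge 1: e_1 = (-0.57, +3.74);  n_1 = (+0.9886, +0.1507)
∠(n_0, n_1) = 73.33°
δ = |180° − 73.33°| = 106.67°
106.67° > 2α = 73.74°  →  invalid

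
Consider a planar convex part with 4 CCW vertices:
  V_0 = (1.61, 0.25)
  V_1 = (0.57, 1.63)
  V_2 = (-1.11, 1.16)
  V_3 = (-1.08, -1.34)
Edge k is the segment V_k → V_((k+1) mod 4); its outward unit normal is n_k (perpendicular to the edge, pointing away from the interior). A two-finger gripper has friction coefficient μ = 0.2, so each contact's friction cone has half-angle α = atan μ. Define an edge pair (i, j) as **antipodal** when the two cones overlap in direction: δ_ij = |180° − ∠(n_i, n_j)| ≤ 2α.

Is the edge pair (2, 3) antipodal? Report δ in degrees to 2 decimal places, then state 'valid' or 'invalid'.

δ = 60.10°, invalid

α = atan 0.2 = 11.31°;  2α = 22.62°
edge 2: e_2 = (+0.03, -2.50);  n_2 = (-0.9999, -0.0120)
edge 3: e_3 = (+2.69, +1.59);  n_3 = (+0.5088, -0.8609)
∠(n_2, n_3) = 119.90°
δ = |180° − 119.90°| = 60.10°
60.10° > 2α = 22.62°  →  invalid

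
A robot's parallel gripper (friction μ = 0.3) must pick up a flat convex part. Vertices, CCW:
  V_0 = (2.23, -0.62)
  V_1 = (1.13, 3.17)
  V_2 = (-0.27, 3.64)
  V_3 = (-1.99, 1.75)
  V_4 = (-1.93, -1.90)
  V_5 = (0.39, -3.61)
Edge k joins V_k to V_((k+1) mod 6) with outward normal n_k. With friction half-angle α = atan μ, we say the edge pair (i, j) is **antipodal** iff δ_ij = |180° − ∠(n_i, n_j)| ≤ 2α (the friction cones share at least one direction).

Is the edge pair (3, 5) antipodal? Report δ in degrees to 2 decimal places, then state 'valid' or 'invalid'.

δ = 32.55°, valid

α = atan 0.3 = 16.70°;  2α = 33.40°
edge 3: e_3 = (+0.06, -3.65);  n_3 = (-0.9999, -0.0164)
edge 5: e_5 = (+1.84, +2.99);  n_5 = (+0.8517, -0.5241)
∠(n_3, n_5) = 147.45°
δ = |180° − 147.45°| = 32.55°
32.55° ≤ 2α = 33.40°  →  valid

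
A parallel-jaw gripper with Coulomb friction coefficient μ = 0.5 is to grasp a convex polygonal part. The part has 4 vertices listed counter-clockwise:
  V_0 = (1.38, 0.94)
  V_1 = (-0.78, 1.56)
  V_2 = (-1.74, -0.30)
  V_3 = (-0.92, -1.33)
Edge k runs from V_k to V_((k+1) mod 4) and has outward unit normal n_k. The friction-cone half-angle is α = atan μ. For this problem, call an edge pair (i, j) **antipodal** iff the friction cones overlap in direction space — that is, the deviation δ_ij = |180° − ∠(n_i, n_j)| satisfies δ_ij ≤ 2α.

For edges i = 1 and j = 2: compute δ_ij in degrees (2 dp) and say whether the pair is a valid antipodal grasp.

α = atan 0.5 = 26.57°;  2α = 53.13°
edge 1: e_1 = (-0.96, -1.86);  n_1 = (-0.8886, +0.4586)
edge 2: e_2 = (+0.82, -1.03);  n_2 = (-0.7823, -0.6228)
∠(n_1, n_2) = 65.82°
δ = |180° − 65.82°| = 114.18°
114.18° > 2α = 53.13°  →  invalid

δ = 114.18°, invalid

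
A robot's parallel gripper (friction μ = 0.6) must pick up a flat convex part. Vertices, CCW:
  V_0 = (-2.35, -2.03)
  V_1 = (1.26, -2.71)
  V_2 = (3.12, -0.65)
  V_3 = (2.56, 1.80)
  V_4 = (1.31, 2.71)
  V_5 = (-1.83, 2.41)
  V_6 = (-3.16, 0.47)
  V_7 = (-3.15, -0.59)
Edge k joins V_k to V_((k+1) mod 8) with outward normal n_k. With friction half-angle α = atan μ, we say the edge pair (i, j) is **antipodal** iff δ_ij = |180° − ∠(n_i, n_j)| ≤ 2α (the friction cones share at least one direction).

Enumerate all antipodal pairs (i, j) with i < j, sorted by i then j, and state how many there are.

α = atan 0.6 = 30.96°;  2α = 61.93°
n_0 = (-0.1851, -0.9827)
n_1 = (+0.7422, -0.6702)
n_2 = (+0.9749, +0.2228)
n_3 = (+0.5886, +0.8085)
n_4 = (-0.0951, +0.9955)
n_5 = (-0.8248, +0.5654)
n_6 = (-1.0000, -0.0094)
n_7 = (-0.8742, -0.4856)
  (0,1): δ = 121.41°  ·
  (0,2): δ = 66.46°  ·
  (0,3): δ = 25.39°  ✓
  (0,4): δ = 16.13°  ✓
  (0,5): δ = 66.23°  ·
  (0,6): δ = 101.21°  ·
  (0,7): δ = 129.72°  ·
  (1,2): δ = 125.05°  ·
  (1,3): δ = 83.98°  ·
  (1,4): δ = 42.46°  ✓
  (1,5): δ = 7.65°  ✓
  (1,6): δ = 42.62°  ✓
  (1,7): δ = 71.13°  ·
  (2,3): δ = 138.93°  ·
  (2,4): δ = 97.42°  ·
  (2,5): δ = 47.31°  ✓
  (2,6): δ = 12.33°  ✓
  (2,7): δ = 16.18°  ✓
  (3,4): δ = 138.49°  ·
  (3,5): δ = 88.38°  ·
  (3,6): δ = 53.40°  ✓
  (3,7): δ = 24.89°  ✓
  (4,5): δ = 129.89°  ·
  (4,6): δ = 94.92°  ·
  (4,7): δ = 66.40°  ·
  (5,6): δ = 145.03°  ·
  (5,7): δ = 116.51°  ·
  (6,7): δ = 151.49°  ·
antipodal pairs: 10

count = 10; pairs: (0,3), (0,4), (1,4), (1,5), (1,6), (2,5), (2,6), (2,7), (3,6), (3,7)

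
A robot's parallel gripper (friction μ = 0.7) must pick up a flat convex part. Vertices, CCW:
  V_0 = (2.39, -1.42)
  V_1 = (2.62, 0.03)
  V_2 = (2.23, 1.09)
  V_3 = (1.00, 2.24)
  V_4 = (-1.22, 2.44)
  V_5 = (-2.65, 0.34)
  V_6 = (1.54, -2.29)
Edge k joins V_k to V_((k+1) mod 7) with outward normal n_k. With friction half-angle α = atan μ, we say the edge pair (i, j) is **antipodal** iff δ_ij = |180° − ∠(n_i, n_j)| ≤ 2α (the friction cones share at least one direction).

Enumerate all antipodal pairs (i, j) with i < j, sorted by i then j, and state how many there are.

count = 8; pairs: (0,4), (0,5), (1,4), (1,5), (2,5), (3,5), (3,6), (4,6)

α = atan 0.7 = 34.99°;  2α = 69.98°
n_0 = (+0.9877, -0.1567)
n_1 = (+0.9385, +0.3453)
n_2 = (+0.6830, +0.7305)
n_3 = (+0.0897, +0.9960)
n_4 = (-0.8266, +0.5628)
n_5 = (-0.5316, -0.8470)
n_6 = (+0.7153, -0.6988)
  (0,1): δ = 150.79°  ·
  (0,2): δ = 124.06°  ·
  (0,3): δ = 86.13°  ·
  (0,4): δ = 25.24°  ✓
  (0,5): δ = 66.90°  ✓
  (0,6): δ = 144.68°  ·
  (1,2): δ = 153.27°  ·
  (1,3): δ = 115.35°  ·
  (1,4): δ = 54.45°  ✓
  (1,5): δ = 37.68°  ✓
  (1,6): δ = 115.47°  ·
  (2,3): δ = 142.07°  ·
  (2,4): δ = 81.18°  ·
  (2,5): δ = 10.96°  ✓
  (2,6): δ = 88.74°  ·
  (3,4): δ = 119.11°  ·
  (3,5): δ = 26.97°  ✓
  (3,6): δ = 50.81°  ✓
  (4,5): δ = 87.86°  ·
  (4,6): δ = 10.08°  ✓
  (5,6): δ = 102.22°  ·
antipodal pairs: 8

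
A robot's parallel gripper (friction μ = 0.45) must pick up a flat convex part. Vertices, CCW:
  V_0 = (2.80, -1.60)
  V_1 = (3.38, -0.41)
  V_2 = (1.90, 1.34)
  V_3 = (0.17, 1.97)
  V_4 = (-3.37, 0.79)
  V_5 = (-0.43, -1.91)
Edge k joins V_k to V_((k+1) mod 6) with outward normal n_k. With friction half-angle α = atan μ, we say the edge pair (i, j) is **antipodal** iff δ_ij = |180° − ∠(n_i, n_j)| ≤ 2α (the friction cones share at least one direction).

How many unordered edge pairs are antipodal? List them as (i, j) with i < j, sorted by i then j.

count = 5; pairs: (0,3), (1,4), (2,4), (2,5), (3,5)

α = atan 0.45 = 24.23°;  2α = 48.46°
n_0 = (+0.8989, -0.4381)
n_1 = (+0.7636, +0.6457)
n_2 = (+0.3422, +0.9396)
n_3 = (-0.3162, +0.9487)
n_4 = (-0.6764, -0.7365)
n_5 = (+0.0955, -0.9954)
  (0,1): δ = 113.79°  ·
  (0,2): δ = 84.03°  ·
  (0,3): δ = 45.58°  ✓
  (0,4): δ = 73.42°  ·
  (0,5): δ = 121.47°  ·
  (1,2): δ = 150.23°  ·
  (1,3): δ = 111.79°  ·
  (1,4): δ = 7.21°  ✓
  (1,5): δ = 55.26°  ·
  (2,3): δ = 141.56°  ·
  (2,4): δ = 22.55°  ✓
  (2,5): δ = 25.49°  ✓
  (3,4): δ = 61.00°  ·
  (3,5): δ = 12.95°  ✓
  (4,5): δ = 131.95°  ·
antipodal pairs: 5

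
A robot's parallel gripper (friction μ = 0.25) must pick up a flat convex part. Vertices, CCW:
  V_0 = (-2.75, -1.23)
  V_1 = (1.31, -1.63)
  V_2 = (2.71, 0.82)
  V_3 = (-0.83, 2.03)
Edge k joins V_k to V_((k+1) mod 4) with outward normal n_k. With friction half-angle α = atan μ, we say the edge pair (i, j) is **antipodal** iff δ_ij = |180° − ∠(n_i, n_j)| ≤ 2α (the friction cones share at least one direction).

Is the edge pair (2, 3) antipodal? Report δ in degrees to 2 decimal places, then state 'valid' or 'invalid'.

δ = 101.63°, invalid

α = atan 0.25 = 14.04°;  2α = 28.07°
edge 2: e_2 = (-3.54, +1.21);  n_2 = (+0.3234, +0.9463)
edge 3: e_3 = (-1.92, -3.26);  n_3 = (-0.8617, +0.5075)
∠(n_2, n_3) = 78.37°
δ = |180° − 78.37°| = 101.63°
101.63° > 2α = 28.07°  →  invalid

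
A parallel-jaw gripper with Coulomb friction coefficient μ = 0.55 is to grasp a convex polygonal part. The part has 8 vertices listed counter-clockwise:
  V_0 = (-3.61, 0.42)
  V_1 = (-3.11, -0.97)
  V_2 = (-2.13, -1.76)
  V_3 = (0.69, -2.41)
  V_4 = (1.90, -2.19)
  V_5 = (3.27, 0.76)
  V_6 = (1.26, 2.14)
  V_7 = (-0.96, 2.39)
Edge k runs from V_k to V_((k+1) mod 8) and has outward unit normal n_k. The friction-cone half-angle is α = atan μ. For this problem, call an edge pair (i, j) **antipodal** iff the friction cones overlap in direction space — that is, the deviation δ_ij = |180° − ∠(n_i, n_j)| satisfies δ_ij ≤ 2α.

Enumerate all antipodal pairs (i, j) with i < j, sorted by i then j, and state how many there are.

α = atan 0.55 = 28.81°;  2α = 57.62°
n_0 = (-0.9410, -0.3385)
n_1 = (-0.6276, -0.7785)
n_2 = (-0.2246, -0.9744)
n_3 = (+0.1789, -0.9839)
n_4 = (+0.9070, -0.4212)
n_5 = (+0.5660, +0.8244)
n_6 = (+0.1119, +0.9937)
n_7 = (-0.5966, +0.8025)
  (0,1): δ = 148.66°  ·
  (0,2): δ = 122.76°  ·
  (0,3): δ = 99.48°  ·
  (0,4): δ = 44.69°  ✓
  (0,5): δ = 35.74°  ✓
  (0,6): δ = 63.79°  ·
  (0,7): δ = 106.84°  ·
  (1,2): δ = 154.11°  ·
  (1,3): δ = 130.82°  ·
  (1,4): δ = 76.04°  ·
  (1,5): δ = 4.40°  ✓
  (1,6): δ = 32.45°  ✓
  (1,7): δ = 75.50°  ·
  (2,3): δ = 156.72°  ·
  (2,4): δ = 101.93°  ·
  (2,5): δ = 21.49°  ✓
  (2,6): δ = 6.55°  ✓
  (2,7): δ = 49.61°  ✓
  (3,4): δ = 125.22°  ·
  (3,5): δ = 44.78°  ✓
  (3,6): δ = 16.73°  ✓
  (3,7): δ = 26.32°  ✓
  (4,5): δ = 99.56°  ·
  (4,6): δ = 71.51°  ·
  (4,7): δ = 28.46°  ✓
  (5,6): δ = 151.95°  ·
  (5,7): δ = 108.90°  ·
  (6,7): δ = 136.95°  ·
antipodal pairs: 11

count = 11; pairs: (0,4), (0,5), (1,5), (1,6), (2,5), (2,6), (2,7), (3,5), (3,6), (3,7), (4,7)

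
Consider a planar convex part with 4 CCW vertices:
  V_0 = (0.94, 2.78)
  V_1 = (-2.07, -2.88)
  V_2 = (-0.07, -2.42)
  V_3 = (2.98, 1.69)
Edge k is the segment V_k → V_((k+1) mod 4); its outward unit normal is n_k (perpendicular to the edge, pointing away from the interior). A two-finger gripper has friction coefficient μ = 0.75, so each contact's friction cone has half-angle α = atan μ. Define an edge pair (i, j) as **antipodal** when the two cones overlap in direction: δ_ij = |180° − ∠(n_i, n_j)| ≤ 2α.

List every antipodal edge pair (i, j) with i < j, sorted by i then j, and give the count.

α = atan 0.75 = 36.87°;  2α = 73.74°
n_0 = (-0.8829, +0.4695)
n_1 = (+0.2241, -0.9746)
n_2 = (+0.8030, -0.5959)
n_3 = (+0.4713, +0.8820)
  (0,1): δ = 49.04°  ✓
  (0,2): δ = 8.57°  ✓
  (0,3): δ = 89.89°  ·
  (1,2): δ = 139.53°  ·
  (1,3): δ = 41.07°  ✓
  (2,3): δ = 81.54°  ·
antipodal pairs: 3

count = 3; pairs: (0,1), (0,2), (1,3)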